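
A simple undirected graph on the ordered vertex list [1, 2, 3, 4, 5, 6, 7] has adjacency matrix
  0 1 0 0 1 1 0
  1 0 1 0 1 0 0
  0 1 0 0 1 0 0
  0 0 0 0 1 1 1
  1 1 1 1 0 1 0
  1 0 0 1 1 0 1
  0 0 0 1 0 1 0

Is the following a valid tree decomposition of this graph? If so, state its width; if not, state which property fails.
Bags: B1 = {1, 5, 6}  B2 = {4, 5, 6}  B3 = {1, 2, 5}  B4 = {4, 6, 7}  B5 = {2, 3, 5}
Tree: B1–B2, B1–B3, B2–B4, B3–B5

Every vertex of G appears in some bag (union = {1, 2, 3, 4, 5, 6, 7}); every edge is covered by a bag; and for each vertex v the set of bags containing v is connected in the bag tree. The decomposition is therefore valid. The largest bag has 3 vertices, so the width is 2.

Yes; width 2.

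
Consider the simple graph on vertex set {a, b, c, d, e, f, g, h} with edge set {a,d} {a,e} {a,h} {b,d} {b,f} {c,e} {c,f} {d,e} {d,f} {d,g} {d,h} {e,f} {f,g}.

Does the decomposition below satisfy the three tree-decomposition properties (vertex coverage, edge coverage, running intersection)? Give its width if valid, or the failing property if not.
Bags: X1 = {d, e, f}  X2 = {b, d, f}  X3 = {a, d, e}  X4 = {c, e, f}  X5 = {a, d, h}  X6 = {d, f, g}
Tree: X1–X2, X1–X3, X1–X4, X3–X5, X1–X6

Yes; width 2.

Every vertex of G appears in some bag (union = {a, b, c, d, e, f, g, h}); every edge is covered by a bag; and for each vertex v the set of bags containing v is connected in the bag tree. The decomposition is therefore valid. The largest bag has 3 vertices, so the width is 2.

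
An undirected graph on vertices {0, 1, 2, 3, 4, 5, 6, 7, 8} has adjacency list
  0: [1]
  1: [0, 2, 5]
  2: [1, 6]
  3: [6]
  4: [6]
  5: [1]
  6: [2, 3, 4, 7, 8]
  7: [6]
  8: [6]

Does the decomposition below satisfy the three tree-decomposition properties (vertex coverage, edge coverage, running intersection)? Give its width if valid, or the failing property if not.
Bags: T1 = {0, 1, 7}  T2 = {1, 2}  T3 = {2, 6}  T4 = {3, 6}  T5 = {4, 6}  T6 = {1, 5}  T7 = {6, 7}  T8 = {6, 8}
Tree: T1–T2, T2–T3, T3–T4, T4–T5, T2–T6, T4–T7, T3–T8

No — bags containing vertex 7 are not connected in the tree.

A tree decomposition must satisfy three properties: every vertex lies in some bag; for every edge, both endpoints lie together in some bag; and for every vertex, the bags containing it form a connected subtree. Here bags containing vertex 7 are not connected in the tree, so the decomposition is invalid.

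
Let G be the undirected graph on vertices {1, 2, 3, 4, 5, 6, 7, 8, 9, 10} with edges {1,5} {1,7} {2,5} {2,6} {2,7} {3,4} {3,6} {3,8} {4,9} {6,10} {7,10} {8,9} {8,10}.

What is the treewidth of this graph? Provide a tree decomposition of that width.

The largest bag has 3 vertices, giving width 2; this decomposition certifies tw(G) ≤ 2. The edges 5–1–7–2–5 form a cycle, so G is not a tree and its treewidth is at least 2. Combining the bounds, tw(G) = 2.

Treewidth 2.
One such decomposition:
Bags: B1 = {1, 2, 5}  B2 = {1, 2, 7}  B3 = {2, 6, 7}  B4 = {6, 7, 10}  B5 = {3, 6, 10}  B6 = {3, 8, 10}  B7 = {3, 4, 8}  B8 = {4, 8, 9}
Tree: B1–B2, B2–B3, B3–B4, B4–B5, B5–B6, B6–B7, B7–B8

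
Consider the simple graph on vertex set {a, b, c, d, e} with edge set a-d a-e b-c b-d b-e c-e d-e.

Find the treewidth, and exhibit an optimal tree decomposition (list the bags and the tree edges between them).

Each bag holds 3 vertices, so the decomposition has width 2, which upper-bounds the treewidth. Conversely, {a, d, e} is a clique of size 3, and the vertices of any clique must share a bag in every tree decomposition; so some bag has ≥ 3 vertices and tw(G) ≥ 2. Therefore the treewidth is 2.

Treewidth 2.
One optimal decomposition is:
Bags: B1 = {a, d, e}  B2 = {b, d, e}  B3 = {b, c, e}
Tree: B1–B2, B2–B3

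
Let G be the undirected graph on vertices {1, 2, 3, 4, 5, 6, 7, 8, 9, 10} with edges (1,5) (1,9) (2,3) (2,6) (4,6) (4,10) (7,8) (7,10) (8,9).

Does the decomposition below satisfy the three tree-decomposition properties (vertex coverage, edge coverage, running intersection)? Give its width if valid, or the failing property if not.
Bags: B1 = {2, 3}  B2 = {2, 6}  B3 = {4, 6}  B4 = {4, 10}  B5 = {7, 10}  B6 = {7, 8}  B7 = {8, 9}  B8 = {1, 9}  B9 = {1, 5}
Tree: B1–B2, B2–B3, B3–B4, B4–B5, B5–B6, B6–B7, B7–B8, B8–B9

Vertex coverage: the bags together contain {1, 2, 3, 4, 5, 6, 7, 8, 9, 10}, the full vertex set. Edge coverage: each edge of G has both endpoints in at least one bag. Running intersection: for every vertex, the bags containing it form a connected subtree. All three properties hold, so this is a valid tree decomposition of width max|bag| − 1 = 1, and hence tw(G) ≤ 1.

Yes; width 1.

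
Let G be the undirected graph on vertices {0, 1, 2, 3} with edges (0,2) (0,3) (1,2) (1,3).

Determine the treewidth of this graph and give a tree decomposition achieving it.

Each bag holds 3 vertices, so the decomposition has width 2, which upper-bounds the treewidth. For the lower bound, G contains the cycle 1–2–0–3–1, so G is not a forest; only forests have treewidth ≤ 1, hence tw(G) ≥ 2. Therefore the treewidth is 2.

Treewidth 2.
One such decomposition:
Bags: B1 = {0, 1, 2}  B2 = {0, 1, 3}
Tree: B1–B2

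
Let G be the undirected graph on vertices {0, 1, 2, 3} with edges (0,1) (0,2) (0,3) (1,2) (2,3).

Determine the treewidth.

A width-2 tree decomposition is:
Bags: B1 = {0, 1, 2}  B2 = {0, 2, 3}
Tree: B1–B2
Every bag has size at most 3, so the width is 3 − 1 = 2 and tw(G) ≤ 2. On the other hand G contains the 3-clique {0, 1, 2}. A clique must lie in a single bag of any decomposition, so no decomposition can have width below 2. Combining the bounds, tw(G) = 2.

2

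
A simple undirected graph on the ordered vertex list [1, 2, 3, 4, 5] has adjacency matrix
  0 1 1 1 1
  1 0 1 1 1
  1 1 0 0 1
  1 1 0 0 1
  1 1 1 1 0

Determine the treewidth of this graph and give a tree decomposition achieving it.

The largest bag has 4 vertices, giving width 3; this decomposition certifies tw(G) ≤ 3. On the other hand G contains the 4-clique {1, 2, 3, 5}. A clique must lie in a single bag of any decomposition, so no decomposition can have width below 3. Hence tw(G) = 3 exactly.

Treewidth 3.
One optimal decomposition is:
Bags: B1 = {1, 2, 4, 5}  B2 = {1, 2, 3, 5}
Tree: B1–B2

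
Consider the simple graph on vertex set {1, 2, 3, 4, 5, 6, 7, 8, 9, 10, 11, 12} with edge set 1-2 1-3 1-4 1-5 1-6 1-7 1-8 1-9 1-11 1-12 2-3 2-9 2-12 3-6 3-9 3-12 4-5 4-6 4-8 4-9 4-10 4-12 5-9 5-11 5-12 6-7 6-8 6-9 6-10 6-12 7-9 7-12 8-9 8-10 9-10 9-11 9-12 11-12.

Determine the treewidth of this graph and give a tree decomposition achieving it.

Treewidth 4.
One optimal decomposition is:
Bags: B1 = {1, 4, 5, 9, 12}  B2 = {1, 4, 6, 9, 12}  B3 = {1, 3, 6, 9, 12}  B4 = {1, 2, 3, 9, 12}  B5 = {1, 4, 6, 8, 9}  B6 = {1, 5, 9, 11, 12}  B7 = {4, 6, 8, 9, 10}  B8 = {1, 6, 7, 9, 12}
Tree: B1–B2, B2–B3, B3–B4, B2–B5, B1–B6, B5–B7, B2–B8

The largest bag has 5 vertices, giving width 4; this decomposition certifies tw(G) ≤ 4. Conversely, {1, 4, 6, 8, 9} is a clique of size 5, and the vertices of any clique must share a bag in every tree decomposition; so some bag has ≥ 5 vertices and tw(G) ≥ 4. Hence tw(G) = 4 exactly.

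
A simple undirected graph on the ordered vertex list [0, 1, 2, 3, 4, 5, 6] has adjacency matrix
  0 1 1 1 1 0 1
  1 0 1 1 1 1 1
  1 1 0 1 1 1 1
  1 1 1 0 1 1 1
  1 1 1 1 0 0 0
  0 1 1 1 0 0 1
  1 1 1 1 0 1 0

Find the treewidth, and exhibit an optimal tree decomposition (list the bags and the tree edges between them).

Every bag has size at most 5, so the width is 5 − 1 = 4 and tw(G) ≤ 4. On the other hand G contains the 5-clique {0, 1, 2, 3, 4}. A clique must lie in a single bag of any decomposition, so no decomposition can have width below 4. Hence tw(G) = 4 exactly.

Treewidth 4.
One such decomposition:
Bags: B1 = {0, 1, 2, 3, 6}  B2 = {1, 2, 3, 5, 6}  B3 = {0, 1, 2, 3, 4}
Tree: B1–B2, B1–B3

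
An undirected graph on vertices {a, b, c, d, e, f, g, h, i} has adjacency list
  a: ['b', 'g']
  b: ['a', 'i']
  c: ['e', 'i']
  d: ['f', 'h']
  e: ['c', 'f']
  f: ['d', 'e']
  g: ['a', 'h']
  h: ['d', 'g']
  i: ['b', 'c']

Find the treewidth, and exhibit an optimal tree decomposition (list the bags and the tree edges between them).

Treewidth 2.
One optimal decomposition is:
Bags: B1 = {a, b, i}  B2 = {a, c, i}  B3 = {a, c, e}  B4 = {a, e, f}  B5 = {a, d, f}  B6 = {a, d, h}  B7 = {a, g, h}
Tree: B1–B2, B2–B3, B3–B4, B4–B5, B5–B6, B6–B7

The largest bag has 3 vertices, giving width 2; this decomposition certifies tw(G) ≤ 2. For the lower bound, G contains the cycle a–b–i–c–e–f–d–h–g–a, so G is not a forest; only forests have treewidth ≤ 1, hence tw(G) ≥ 2. The upper and lower bounds meet at 2, so that is the treewidth.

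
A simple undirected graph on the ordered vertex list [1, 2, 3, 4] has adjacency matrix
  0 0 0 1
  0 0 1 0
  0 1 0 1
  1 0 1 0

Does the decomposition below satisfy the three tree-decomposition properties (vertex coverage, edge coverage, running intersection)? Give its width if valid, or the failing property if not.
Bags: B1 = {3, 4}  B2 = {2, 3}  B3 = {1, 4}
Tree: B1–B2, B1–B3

Yes; width 1.

Vertex coverage: the bags together contain {1, 2, 3, 4}, the full vertex set. Edge coverage: each edge of G has both endpoints in at least one bag. Running intersection: for every vertex, the bags containing it form a connected subtree. All three properties hold, so this is a valid tree decomposition of width max|bag| − 1 = 1, and hence tw(G) ≤ 1.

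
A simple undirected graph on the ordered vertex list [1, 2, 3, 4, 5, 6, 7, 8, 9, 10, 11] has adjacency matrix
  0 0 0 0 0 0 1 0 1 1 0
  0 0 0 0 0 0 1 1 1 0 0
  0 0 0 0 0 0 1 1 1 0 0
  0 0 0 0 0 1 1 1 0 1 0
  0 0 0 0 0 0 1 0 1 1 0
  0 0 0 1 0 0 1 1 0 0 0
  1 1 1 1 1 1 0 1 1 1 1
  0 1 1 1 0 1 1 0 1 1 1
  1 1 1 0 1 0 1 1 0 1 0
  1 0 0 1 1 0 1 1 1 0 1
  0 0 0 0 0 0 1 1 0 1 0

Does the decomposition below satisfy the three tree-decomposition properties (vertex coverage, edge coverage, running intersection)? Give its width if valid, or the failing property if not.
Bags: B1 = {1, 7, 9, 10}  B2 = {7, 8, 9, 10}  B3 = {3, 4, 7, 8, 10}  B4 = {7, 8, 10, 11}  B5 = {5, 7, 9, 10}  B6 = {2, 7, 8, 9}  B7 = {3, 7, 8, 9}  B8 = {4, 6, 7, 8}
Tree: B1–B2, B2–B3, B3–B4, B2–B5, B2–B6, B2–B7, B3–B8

A tree decomposition must satisfy three properties: every vertex lies in some bag; for every edge, both endpoints lie together in some bag; and for every vertex, the bags containing it form a connected subtree. Here bags containing vertex 3 are not connected in the tree, so the decomposition is invalid.

No — bags containing vertex 3 are not connected in the tree.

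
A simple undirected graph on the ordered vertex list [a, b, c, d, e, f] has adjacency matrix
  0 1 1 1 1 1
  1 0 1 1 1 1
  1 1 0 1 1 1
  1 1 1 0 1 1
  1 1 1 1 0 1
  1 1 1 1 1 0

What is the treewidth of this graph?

5

A width-5 tree decomposition is:
Bags: B1 = {a, b, c, d, e, f}
Tree: (single bag)
With just one bag of size 6, the width is 6 − 1 = 5, so tw(G) ≤ 5. For the lower bound, the 6 vertices {a, b, c, d, e, f} are pairwise adjacent, and any tree decomposition puts a clique entirely inside one bag — forcing width ≥ 5. Therefore the treewidth is 5.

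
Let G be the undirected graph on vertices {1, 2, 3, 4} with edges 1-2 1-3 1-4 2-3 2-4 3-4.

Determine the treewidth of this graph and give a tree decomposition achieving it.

Treewidth 3.
One such decomposition:
Bags: B1 = {1, 2, 3, 4}
Tree: (single bag)

A single bag containing all 4 vertices is trivially a valid decomposition of width 3. For the lower bound, the 4 vertices {1, 2, 3, 4} are pairwise adjacent, and any tree decomposition puts a clique entirely inside one bag — forcing width ≥ 3. Therefore the treewidth is 3.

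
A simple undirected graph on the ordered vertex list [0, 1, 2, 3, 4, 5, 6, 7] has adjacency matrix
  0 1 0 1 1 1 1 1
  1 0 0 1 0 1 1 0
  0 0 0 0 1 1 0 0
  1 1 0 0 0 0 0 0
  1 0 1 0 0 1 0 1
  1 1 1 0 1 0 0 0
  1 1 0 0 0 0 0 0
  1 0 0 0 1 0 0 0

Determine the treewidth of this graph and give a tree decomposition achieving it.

Treewidth 2.
One such decomposition:
Bags: B1 = {0, 1, 6}  B2 = {0, 1, 5}  B3 = {0, 4, 5}  B4 = {0, 4, 7}  B5 = {2, 4, 5}  B6 = {0, 1, 3}
Tree: B1–B2, B2–B3, B3–B4, B3–B5, B1–B6

Each bag holds 3 vertices, so the decomposition has width 2, which upper-bounds the treewidth. For the lower bound, the 3 vertices {0, 1, 3} are pairwise adjacent, and any tree decomposition puts a clique entirely inside one bag — forcing width ≥ 2. Therefore the treewidth is 2.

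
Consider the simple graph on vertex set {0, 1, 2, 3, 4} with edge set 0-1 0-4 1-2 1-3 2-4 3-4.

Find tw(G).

2

A width-2 tree decomposition is:
Bags: B1 = {0, 1, 4}  B2 = {1, 3, 4}  B3 = {1, 2, 4}
Tree: B1–B2, B2–B3
The largest bag has 3 vertices, giving width 2; this decomposition certifies tw(G) ≤ 2. Since 0–1–3–4–0 is a cycle in G, G is not acyclic. Forests are exactly the graphs of treewidth ≤ 1, so tw(G) ≥ 2. Hence tw(G) = 2 exactly.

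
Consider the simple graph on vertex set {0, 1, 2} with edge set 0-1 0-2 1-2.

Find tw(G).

A width-2 tree decomposition is:
Bags: B1 = {0, 1, 2}
Tree: (single bag)
A single bag containing all 3 vertices is trivially a valid decomposition of width 2. For the lower bound, the 3 vertices {0, 1, 2} are pairwise adjacent, and any tree decomposition puts a clique entirely inside one bag — forcing width ≥ 2. Combining the bounds, tw(G) = 2.

2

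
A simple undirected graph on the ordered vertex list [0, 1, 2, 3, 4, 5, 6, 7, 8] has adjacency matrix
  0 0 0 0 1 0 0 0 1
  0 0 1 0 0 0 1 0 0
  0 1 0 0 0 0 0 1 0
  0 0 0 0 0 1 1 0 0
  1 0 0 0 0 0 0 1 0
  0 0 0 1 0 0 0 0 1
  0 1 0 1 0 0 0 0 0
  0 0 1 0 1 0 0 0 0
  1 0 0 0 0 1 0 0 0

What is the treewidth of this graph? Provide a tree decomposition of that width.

Treewidth 2.
One optimal decomposition is:
Bags: B1 = {1, 2, 7}  B2 = {1, 6, 7}  B3 = {3, 6, 7}  B4 = {3, 5, 7}  B5 = {5, 7, 8}  B6 = {0, 7, 8}  B7 = {0, 4, 7}
Tree: B1–B2, B2–B3, B3–B4, B4–B5, B5–B6, B6–B7

Every bag has size at most 3, so the width is 3 − 1 = 2 and tw(G) ≤ 2. Since 7–2–1–6–3–5–8–0–4–7 is a cycle in G, G is not acyclic. Forests are exactly the graphs of treewidth ≤ 1, so tw(G) ≥ 2. Hence tw(G) = 2 exactly.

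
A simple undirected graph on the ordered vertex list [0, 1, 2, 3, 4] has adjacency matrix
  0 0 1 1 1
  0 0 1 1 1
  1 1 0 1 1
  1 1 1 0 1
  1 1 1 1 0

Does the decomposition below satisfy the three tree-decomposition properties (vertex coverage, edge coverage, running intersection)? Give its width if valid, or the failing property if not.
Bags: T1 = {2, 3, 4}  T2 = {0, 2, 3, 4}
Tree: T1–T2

No — vertex 1 appears in no bag.

A tree decomposition must satisfy three properties: every vertex lies in some bag; for every edge, both endpoints lie together in some bag; and for every vertex, the bags containing it form a connected subtree. Here vertex 1 appears in no bag, so the decomposition is invalid.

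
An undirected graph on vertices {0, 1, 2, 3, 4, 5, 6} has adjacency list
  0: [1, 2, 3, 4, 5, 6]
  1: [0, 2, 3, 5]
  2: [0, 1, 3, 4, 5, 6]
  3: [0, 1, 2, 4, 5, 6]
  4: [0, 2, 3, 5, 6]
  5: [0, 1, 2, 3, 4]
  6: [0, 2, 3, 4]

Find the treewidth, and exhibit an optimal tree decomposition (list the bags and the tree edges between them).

The largest bag has 5 vertices, giving width 4; this decomposition certifies tw(G) ≤ 4. Conversely, {0, 1, 2, 3, 5} is a clique of size 5, and the vertices of any clique must share a bag in every tree decomposition; so some bag has ≥ 5 vertices and tw(G) ≥ 4. Hence tw(G) = 4 exactly.

Treewidth 4.
One such decomposition:
Bags: B1 = {0, 2, 3, 4, 5}  B2 = {0, 2, 3, 4, 6}  B3 = {0, 1, 2, 3, 5}
Tree: B1–B2, B1–B3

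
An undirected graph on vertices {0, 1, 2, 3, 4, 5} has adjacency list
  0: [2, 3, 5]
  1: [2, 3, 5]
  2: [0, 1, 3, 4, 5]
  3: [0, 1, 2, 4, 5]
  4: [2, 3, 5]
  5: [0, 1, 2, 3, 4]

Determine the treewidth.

A width-3 tree decomposition is:
Bags: B1 = {2, 3, 4, 5}  B2 = {0, 2, 3, 5}  B3 = {1, 2, 3, 5}
Tree: B1–B2, B2–B3
The largest bag has 4 vertices, giving width 3; this decomposition certifies tw(G) ≤ 3. Conversely, {0, 2, 3, 5} is a clique of size 4, and the vertices of any clique must share a bag in every tree decomposition; so some bag has ≥ 4 vertices and tw(G) ≥ 3. Hence tw(G) = 3 exactly.

3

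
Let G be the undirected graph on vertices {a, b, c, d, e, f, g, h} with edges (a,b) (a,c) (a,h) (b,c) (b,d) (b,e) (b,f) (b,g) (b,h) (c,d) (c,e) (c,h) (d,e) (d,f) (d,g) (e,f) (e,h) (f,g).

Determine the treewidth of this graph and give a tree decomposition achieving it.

Every bag has size at most 4, so the width is 4 − 1 = 3 and tw(G) ≤ 3. On the other hand G contains the 4-clique {b, d, f, g}. A clique must lie in a single bag of any decomposition, so no decomposition can have width below 3. Therefore the treewidth is 3.

Treewidth 3.
One optimal decomposition is:
Bags: B1 = {b, d, f, g}  B2 = {b, d, e, f}  B3 = {b, c, d, e}  B4 = {b, c, e, h}  B5 = {a, b, c, h}
Tree: B1–B2, B2–B3, B3–B4, B4–B5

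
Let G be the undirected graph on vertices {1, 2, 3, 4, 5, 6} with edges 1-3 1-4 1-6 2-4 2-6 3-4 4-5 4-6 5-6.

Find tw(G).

2

A width-2 tree decomposition is:
Bags: B1 = {2, 4, 6}  B2 = {1, 4, 6}  B3 = {4, 5, 6}  B4 = {1, 3, 4}
Tree: B1–B2, B1–B3, B2–B4
Each bag holds 3 vertices, so the decomposition has width 2, which upper-bounds the treewidth. For the lower bound, the 3 vertices {1, 3, 4} are pairwise adjacent, and any tree decomposition puts a clique entirely inside one bag — forcing width ≥ 2. Combining the bounds, tw(G) = 2.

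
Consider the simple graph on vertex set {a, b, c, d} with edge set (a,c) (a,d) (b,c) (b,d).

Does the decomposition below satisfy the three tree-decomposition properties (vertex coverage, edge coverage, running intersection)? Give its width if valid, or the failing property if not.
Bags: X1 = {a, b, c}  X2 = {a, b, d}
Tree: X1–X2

Every vertex of G appears in some bag (union = {a, b, c, d}); every edge is covered by a bag; and for each vertex v the set of bags containing v is connected in the bag tree. The decomposition is therefore valid. The largest bag has 3 vertices, so the width is 2.

Yes; width 2.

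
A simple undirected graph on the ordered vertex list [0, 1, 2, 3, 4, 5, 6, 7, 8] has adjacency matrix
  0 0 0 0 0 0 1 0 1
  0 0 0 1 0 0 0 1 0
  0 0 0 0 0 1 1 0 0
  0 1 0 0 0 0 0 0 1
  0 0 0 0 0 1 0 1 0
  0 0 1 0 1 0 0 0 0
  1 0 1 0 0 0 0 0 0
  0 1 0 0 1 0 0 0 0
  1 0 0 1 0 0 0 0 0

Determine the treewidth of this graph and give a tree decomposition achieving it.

Treewidth 2.
One optimal decomposition is:
Bags: B1 = {0, 3, 8}  B2 = {0, 1, 3}  B3 = {0, 1, 7}  B4 = {0, 4, 7}  B5 = {0, 4, 5}  B6 = {0, 2, 5}  B7 = {0, 2, 6}
Tree: B1–B2, B2–B3, B3–B4, B4–B5, B5–B6, B6–B7

Every bag has size at most 3, so the width is 3 − 1 = 2 and tw(G) ≤ 2. Since 0–8–3–1–7–4–5–2–6–0 is a cycle in G, G is not acyclic. Forests are exactly the graphs of treewidth ≤ 1, so tw(G) ≥ 2. Therefore the treewidth is 2.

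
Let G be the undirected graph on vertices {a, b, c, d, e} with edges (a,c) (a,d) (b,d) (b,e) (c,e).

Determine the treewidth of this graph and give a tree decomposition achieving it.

Every bag has size at most 3, so the width is 3 − 1 = 2 and tw(G) ≤ 2. Since b–d–a–c–e–b is a cycle in G, G is not acyclic. Forests are exactly the graphs of treewidth ≤ 1, so tw(G) ≥ 2. Combining the bounds, tw(G) = 2.

Treewidth 2.
One optimal decomposition is:
Bags: B1 = {a, b, d}  B2 = {a, b, c}  B3 = {b, c, e}
Tree: B1–B2, B2–B3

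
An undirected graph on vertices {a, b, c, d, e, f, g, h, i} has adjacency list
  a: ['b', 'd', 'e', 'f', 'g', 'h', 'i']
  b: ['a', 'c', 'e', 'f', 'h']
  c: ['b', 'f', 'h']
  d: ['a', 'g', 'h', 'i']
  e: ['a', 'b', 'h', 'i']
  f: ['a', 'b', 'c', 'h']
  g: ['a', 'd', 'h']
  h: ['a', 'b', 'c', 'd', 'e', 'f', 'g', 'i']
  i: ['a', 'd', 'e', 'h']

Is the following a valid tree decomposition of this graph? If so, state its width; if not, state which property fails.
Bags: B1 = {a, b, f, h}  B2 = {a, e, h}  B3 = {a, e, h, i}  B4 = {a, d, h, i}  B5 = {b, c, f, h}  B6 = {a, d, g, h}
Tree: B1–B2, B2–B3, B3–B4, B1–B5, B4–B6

A tree decomposition must satisfy three properties: every vertex lies in some bag; for every edge, both endpoints lie together in some bag; and for every vertex, the bags containing it form a connected subtree. Here edge (b,e) lies in no bag, so the decomposition is invalid.

No — edge (b,e) lies in no bag.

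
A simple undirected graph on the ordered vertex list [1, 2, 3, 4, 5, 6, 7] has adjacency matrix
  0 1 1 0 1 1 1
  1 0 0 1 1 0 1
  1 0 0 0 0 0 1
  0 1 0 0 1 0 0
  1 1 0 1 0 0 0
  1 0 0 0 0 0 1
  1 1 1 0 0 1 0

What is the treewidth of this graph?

A width-2 tree decomposition is:
Bags: B1 = {1, 2, 7}  B2 = {1, 3, 7}  B3 = {1, 2, 5}  B4 = {2, 4, 5}  B5 = {1, 6, 7}
Tree: B1–B2, B1–B3, B3–B4, B2–B5
Each bag holds 3 vertices, so the decomposition has width 2, which upper-bounds the treewidth. Conversely, {1, 2, 5} is a clique of size 3, and the vertices of any clique must share a bag in every tree decomposition; so some bag has ≥ 3 vertices and tw(G) ≥ 2. The upper and lower bounds meet at 2, so that is the treewidth.

2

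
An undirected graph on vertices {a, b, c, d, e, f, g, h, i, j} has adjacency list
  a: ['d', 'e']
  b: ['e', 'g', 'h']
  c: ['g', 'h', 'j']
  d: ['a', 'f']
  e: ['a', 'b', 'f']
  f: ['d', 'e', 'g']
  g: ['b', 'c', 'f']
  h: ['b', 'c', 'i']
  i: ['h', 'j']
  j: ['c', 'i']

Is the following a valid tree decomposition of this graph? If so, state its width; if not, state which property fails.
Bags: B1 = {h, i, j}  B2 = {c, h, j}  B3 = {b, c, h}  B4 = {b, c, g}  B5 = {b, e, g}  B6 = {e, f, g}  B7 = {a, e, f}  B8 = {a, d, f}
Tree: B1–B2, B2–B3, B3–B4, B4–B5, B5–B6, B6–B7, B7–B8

Yes; width 2.

Vertex coverage: the bags together contain {a, b, c, d, e, f, g, h, i, j}, the full vertex set. Edge coverage: each edge of G has both endpoints in at least one bag. Running intersection: for every vertex, the bags containing it form a connected subtree. All three properties hold, so this is a valid tree decomposition of width max|bag| − 1 = 2, and hence tw(G) ≤ 2.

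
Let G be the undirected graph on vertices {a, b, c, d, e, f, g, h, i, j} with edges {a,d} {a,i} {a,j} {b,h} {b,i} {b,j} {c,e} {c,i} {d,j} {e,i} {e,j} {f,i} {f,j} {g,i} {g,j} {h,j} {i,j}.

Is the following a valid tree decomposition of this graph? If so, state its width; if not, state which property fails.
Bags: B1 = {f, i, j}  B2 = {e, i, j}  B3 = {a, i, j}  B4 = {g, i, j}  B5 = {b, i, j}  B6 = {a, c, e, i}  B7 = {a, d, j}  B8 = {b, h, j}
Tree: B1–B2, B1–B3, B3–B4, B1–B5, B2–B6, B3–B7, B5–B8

No — bags containing vertex a are not connected in the tree.

A tree decomposition must satisfy three properties: every vertex lies in some bag; for every edge, both endpoints lie together in some bag; and for every vertex, the bags containing it form a connected subtree. Here bags containing vertex a are not connected in the tree, so the decomposition is invalid.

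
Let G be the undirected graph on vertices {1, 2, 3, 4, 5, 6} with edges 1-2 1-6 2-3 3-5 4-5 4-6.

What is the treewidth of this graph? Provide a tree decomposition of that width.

Each bag holds 3 vertices, so the decomposition has width 2, which upper-bounds the treewidth. For the lower bound, G contains the cycle 5–3–2–1–6–4–5, so G is not a forest; only forests have treewidth ≤ 1, hence tw(G) ≥ 2. Combining the bounds, tw(G) = 2.

Treewidth 2.
One such decomposition:
Bags: B1 = {2, 3, 5}  B2 = {1, 2, 5}  B3 = {1, 5, 6}  B4 = {4, 5, 6}
Tree: B1–B2, B2–B3, B3–B4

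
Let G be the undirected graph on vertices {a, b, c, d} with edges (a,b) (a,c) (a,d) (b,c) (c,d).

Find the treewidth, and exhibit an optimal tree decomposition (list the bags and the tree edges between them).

Treewidth 2.
One such decomposition:
Bags: B1 = {a, c, d}  B2 = {a, b, c}
Tree: B1–B2

Each bag holds 3 vertices, so the decomposition has width 2, which upper-bounds the treewidth. On the other hand G contains the 3-clique {a, c, d}. A clique must lie in a single bag of any decomposition, so no decomposition can have width below 2. Therefore the treewidth is 2.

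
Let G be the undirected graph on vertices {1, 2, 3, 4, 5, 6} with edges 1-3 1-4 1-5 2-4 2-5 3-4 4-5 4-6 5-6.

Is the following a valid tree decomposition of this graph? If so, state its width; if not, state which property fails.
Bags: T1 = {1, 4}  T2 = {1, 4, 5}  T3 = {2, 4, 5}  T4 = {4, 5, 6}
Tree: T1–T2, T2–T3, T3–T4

No — vertex 3 appears in no bag.

A tree decomposition must satisfy three properties: every vertex lies in some bag; for every edge, both endpoints lie together in some bag; and for every vertex, the bags containing it form a connected subtree. Here vertex 3 appears in no bag, so the decomposition is invalid.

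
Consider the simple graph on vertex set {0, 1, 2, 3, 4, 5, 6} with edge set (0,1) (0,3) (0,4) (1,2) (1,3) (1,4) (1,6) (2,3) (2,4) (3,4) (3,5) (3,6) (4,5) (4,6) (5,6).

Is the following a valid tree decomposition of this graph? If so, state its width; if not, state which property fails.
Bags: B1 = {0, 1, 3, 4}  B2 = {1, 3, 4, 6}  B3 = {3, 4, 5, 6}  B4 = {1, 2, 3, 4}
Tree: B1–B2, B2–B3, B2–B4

Vertex coverage: the bags together contain {0, 1, 2, 3, 4, 5, 6}, the full vertex set. Edge coverage: each edge of G has both endpoints in at least one bag. Running intersection: for every vertex, the bags containing it form a connected subtree. All three properties hold, so this is a valid tree decomposition of width max|bag| − 1 = 3, and hence tw(G) ≤ 3.

Yes; width 3.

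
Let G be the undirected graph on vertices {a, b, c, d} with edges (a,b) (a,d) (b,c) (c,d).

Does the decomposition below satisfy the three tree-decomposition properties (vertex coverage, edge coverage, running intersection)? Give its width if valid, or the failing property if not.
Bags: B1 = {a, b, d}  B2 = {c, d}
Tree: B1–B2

No — edge (b,c) lies in no bag.

A tree decomposition must satisfy three properties: every vertex lies in some bag; for every edge, both endpoints lie together in some bag; and for every vertex, the bags containing it form a connected subtree. Here edge (b,c) lies in no bag, so the decomposition is invalid.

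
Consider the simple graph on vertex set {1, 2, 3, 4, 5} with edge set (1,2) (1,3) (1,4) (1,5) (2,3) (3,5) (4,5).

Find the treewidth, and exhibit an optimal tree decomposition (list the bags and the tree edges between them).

Treewidth 2.
One such decomposition:
Bags: B1 = {1, 2, 3}  B2 = {1, 3, 5}  B3 = {1, 4, 5}
Tree: B1–B2, B2–B3

The largest bag has 3 vertices, giving width 2; this decomposition certifies tw(G) ≤ 2. Conversely, {1, 2, 3} is a clique of size 3, and the vertices of any clique must share a bag in every tree decomposition; so some bag has ≥ 3 vertices and tw(G) ≥ 2. Combining the bounds, tw(G) = 2.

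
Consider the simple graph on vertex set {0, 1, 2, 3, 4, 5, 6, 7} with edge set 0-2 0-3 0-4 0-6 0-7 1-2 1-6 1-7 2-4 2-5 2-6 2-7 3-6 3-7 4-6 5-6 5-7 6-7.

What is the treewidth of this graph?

3

A width-3 tree decomposition is:
Bags: B1 = {0, 2, 6, 7}  B2 = {0, 3, 6, 7}  B3 = {0, 2, 4, 6}  B4 = {1, 2, 6, 7}  B5 = {2, 5, 6, 7}
Tree: B1–B2, B1–B3, B1–B4, B1–B5
The largest bag has 4 vertices, giving width 3; this decomposition certifies tw(G) ≤ 3. On the other hand G contains the 4-clique {0, 2, 4, 6}. A clique must lie in a single bag of any decomposition, so no decomposition can have width below 3. The upper and lower bounds meet at 3, so that is the treewidth.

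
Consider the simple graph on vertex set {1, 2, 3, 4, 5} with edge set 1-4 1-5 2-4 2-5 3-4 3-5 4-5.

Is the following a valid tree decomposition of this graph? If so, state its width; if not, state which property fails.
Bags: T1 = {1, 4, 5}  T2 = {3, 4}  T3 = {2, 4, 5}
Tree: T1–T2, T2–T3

A tree decomposition must satisfy three properties: every vertex lies in some bag; for every edge, both endpoints lie together in some bag; and for every vertex, the bags containing it form a connected subtree. Here edge (5,3) lies in no bag, so the decomposition is invalid.

No — edge (5,3) lies in no bag.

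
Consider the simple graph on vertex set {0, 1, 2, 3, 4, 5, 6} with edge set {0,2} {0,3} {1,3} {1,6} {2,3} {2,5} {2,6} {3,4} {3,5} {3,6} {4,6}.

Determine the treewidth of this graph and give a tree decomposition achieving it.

The largest bag has 3 vertices, giving width 2; this decomposition certifies tw(G) ≤ 2. On the other hand G contains the 3-clique {1, 3, 6}. A clique must lie in a single bag of any decomposition, so no decomposition can have width below 2. The upper and lower bounds meet at 2, so that is the treewidth.

Treewidth 2.
One optimal decomposition is:
Bags: B1 = {2, 3, 6}  B2 = {1, 3, 6}  B3 = {3, 4, 6}  B4 = {2, 3, 5}  B5 = {0, 2, 3}
Tree: B1–B2, B1–B3, B1–B4, B4–B5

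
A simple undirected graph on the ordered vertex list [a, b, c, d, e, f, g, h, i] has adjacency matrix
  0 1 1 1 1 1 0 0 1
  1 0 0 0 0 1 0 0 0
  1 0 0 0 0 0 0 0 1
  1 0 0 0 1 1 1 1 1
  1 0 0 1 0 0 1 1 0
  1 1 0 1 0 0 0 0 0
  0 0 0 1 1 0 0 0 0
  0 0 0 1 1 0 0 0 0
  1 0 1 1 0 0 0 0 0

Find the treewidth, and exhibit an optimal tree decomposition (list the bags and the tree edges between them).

Every bag has size at most 3, so the width is 3 − 1 = 2 and tw(G) ≤ 2. On the other hand G contains the 3-clique {d, e, g}. A clique must lie in a single bag of any decomposition, so no decomposition can have width below 2. Therefore the treewidth is 2.

Treewidth 2.
One optimal decomposition is:
Bags: B1 = {a, d, e}  B2 = {a, d, f}  B3 = {a, d, i}  B4 = {d, e, g}  B5 = {a, b, f}  B6 = {d, e, h}  B7 = {a, c, i}
Tree: B1–B2, B1–B3, B1–B4, B2–B5, B4–B6, B3–B7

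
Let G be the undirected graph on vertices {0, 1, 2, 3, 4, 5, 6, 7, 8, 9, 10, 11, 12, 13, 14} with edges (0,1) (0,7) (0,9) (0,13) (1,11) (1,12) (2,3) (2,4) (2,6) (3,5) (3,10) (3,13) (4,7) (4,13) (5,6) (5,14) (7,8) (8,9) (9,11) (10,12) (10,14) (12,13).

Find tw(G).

3

A width-3 tree decomposition is:
Bags: B1 = {1, 8, 9, 11}  B2 = {0, 1, 8, 9}  B3 = {0, 1, 7, 8}  B4 = {0, 1, 7, 12}  B5 = {0, 7, 12, 13}  B6 = {4, 7, 12, 13}  B7 = {4, 10, 12, 13}  B8 = {3, 4, 10, 13}  B9 = {2, 3, 4, 10}  B10 = {2, 3, 10, 14}  B11 = {2, 3, 5, 14}  B12 = {2, 5, 6, 14}
Tree: B1–B2, B2–B3, B3–B4, B4–B5, B5–B6, B6–B7, B7–B8, B8–B9, B9–B10, B10–B11, B11–B12
Each bag holds 4 vertices, so the decomposition has width 3, which upper-bounds the treewidth. For the lower bound: the 4 vertex sets {8,9,11}, {1}, {0}, {4,7,12,13} are disjoint, each induces a connected subgraph, and every pair is joined by at least one edge of G. Contracting each set to a single vertex therefore yields K_{4} as a minor, and since treewidth is minor-monotone, tw(G) ≥ tw(K_{4}) = 3. Hence tw(G) = 3 exactly.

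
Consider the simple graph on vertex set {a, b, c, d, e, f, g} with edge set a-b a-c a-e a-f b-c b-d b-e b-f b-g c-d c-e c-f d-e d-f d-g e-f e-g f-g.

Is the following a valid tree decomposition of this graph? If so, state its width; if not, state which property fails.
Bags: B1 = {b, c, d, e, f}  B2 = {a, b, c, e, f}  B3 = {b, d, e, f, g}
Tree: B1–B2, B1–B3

Vertex coverage: the bags together contain {a, b, c, d, e, f, g}, the full vertex set. Edge coverage: each edge of G has both endpoints in at least one bag. Running intersection: for every vertex, the bags containing it form a connected subtree. All three properties hold, so this is a valid tree decomposition of width max|bag| − 1 = 4, and hence tw(G) ≤ 4.

Yes; width 4.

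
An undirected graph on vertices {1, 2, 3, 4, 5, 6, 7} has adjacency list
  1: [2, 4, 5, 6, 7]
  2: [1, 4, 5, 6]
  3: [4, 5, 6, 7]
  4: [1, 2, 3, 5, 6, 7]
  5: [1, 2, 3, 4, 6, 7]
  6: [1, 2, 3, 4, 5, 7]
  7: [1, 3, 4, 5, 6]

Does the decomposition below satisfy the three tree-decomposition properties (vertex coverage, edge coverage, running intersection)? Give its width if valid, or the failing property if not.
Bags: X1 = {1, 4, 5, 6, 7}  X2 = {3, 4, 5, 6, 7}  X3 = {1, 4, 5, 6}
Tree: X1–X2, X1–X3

A tree decomposition must satisfy three properties: every vertex lies in some bag; for every edge, both endpoints lie together in some bag; and for every vertex, the bags containing it form a connected subtree. Here vertex 2 appears in no bag, so the decomposition is invalid.

No — vertex 2 appears in no bag.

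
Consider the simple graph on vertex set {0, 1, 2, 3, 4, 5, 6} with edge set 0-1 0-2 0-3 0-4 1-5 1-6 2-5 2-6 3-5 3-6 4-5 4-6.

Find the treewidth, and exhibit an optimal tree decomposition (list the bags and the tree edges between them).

Treewidth 3.
One optimal decomposition is:
Bags: B1 = {0, 4, 5, 6}  B2 = {0, 3, 5, 6}  B3 = {0, 2, 5, 6}  B4 = {0, 1, 5, 6}
Tree: B1–B2, B2–B3, B3–B4

Each bag holds 4 vertices, so the decomposition has width 3, which upper-bounds the treewidth. For the lower bound: the 4 vertex sets {0,4}, {3,6}, {5}, {2} are disjoint, each induces a connected subgraph, and every pair is joined by at least one edge of G. Contracting each set to a single vertex therefore yields K_{4} as a minor, and since treewidth is minor-monotone, tw(G) ≥ tw(K_{4}) = 3. Hence tw(G) = 3 exactly.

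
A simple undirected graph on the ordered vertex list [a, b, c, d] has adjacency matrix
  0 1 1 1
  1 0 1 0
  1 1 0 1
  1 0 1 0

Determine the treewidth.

2

A width-2 tree decomposition is:
Bags: B1 = {a, c, d}  B2 = {a, b, c}
Tree: B1–B2
Each bag holds 3 vertices, so the decomposition has width 2, which upper-bounds the treewidth. For the lower bound, the 3 vertices {a, c, d} are pairwise adjacent, and any tree decomposition puts a clique entirely inside one bag — forcing width ≥ 2. The upper and lower bounds meet at 2, so that is the treewidth.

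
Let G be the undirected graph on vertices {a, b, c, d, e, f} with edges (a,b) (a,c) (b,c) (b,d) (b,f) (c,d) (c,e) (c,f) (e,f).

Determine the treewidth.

2

A width-2 tree decomposition is:
Bags: B1 = {b, c, f}  B2 = {c, e, f}  B3 = {b, c, d}  B4 = {a, b, c}
Tree: B1–B2, B1–B3, B1–B4
The largest bag has 3 vertices, giving width 2; this decomposition certifies tw(G) ≤ 2. On the other hand G contains the 3-clique {c, e, f}. A clique must lie in a single bag of any decomposition, so no decomposition can have width below 2. Hence tw(G) = 2 exactly.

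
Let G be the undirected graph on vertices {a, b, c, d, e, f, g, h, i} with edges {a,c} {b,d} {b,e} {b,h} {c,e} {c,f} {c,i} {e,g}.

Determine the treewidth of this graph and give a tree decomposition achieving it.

The largest bag has 2 vertices, giving width 1; this decomposition certifies tw(G) ≤ 1. Any graph with an edge has treewidth ≥ 1, and G has the edge e–b. The upper and lower bounds meet at 1, so that is the treewidth.

Treewidth 1.
Bags: B1 = {b, e}  B2 = {c, e}  B3 = {c, i}  B4 = {c, f}  B5 = {a, c}  B6 = {b, h}  B7 = {e, g}  B8 = {b, d}
Tree: B1–B2, B2–B3, B2–B4, B3–B5, B1–B6, B2–B7, B1–B8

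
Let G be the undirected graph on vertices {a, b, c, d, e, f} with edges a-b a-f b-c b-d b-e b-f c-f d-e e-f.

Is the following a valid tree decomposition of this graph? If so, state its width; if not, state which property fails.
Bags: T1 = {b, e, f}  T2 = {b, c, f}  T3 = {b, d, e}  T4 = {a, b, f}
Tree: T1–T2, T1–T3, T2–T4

Yes; width 2.

Every vertex of G appears in some bag (union = {a, b, c, d, e, f}); every edge is covered by a bag; and for each vertex v the set of bags containing v is connected in the bag tree. The decomposition is therefore valid. The largest bag has 3 vertices, so the width is 2.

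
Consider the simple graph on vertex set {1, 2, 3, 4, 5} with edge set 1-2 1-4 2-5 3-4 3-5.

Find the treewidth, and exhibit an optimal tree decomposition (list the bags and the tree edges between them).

Treewidth 2.
One such decomposition:
Bags: B1 = {3, 4, 5}  B2 = {1, 4, 5}  B3 = {1, 2, 5}
Tree: B1–B2, B2–B3

Every bag has size at most 3, so the width is 3 − 1 = 2 and tw(G) ≤ 2. Since 5–3–4–1–2–5 is a cycle in G, G is not acyclic. Forests are exactly the graphs of treewidth ≤ 1, so tw(G) ≥ 2. Hence tw(G) = 2 exactly.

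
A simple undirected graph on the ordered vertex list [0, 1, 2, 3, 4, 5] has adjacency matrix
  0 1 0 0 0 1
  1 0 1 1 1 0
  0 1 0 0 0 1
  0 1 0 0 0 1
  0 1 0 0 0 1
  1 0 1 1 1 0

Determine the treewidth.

2

A width-2 tree decomposition is:
Bags: B1 = {1, 4, 5}  B2 = {0, 1, 5}  B3 = {1, 2, 5}  B4 = {1, 3, 5}
Tree: B1–B2, B2–B3, B3–B4
Each bag holds 3 vertices, so the decomposition has width 2, which upper-bounds the treewidth. For the lower bound, G contains the cycle 5–4–1–0–5, so G is not a forest; only forests have treewidth ≤ 1, hence tw(G) ≥ 2. Hence tw(G) = 2 exactly.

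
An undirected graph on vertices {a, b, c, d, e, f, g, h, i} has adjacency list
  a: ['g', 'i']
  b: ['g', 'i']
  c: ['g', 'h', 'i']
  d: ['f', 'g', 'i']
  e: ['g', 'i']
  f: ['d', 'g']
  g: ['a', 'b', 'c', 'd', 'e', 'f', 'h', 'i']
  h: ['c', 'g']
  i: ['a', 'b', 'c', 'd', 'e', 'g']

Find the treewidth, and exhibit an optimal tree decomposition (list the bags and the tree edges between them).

Treewidth 2.
One such decomposition:
Bags: B1 = {e, g, i}  B2 = {d, g, i}  B3 = {a, g, i}  B4 = {c, g, i}  B5 = {b, g, i}  B6 = {c, g, h}  B7 = {d, f, g}
Tree: B1–B2, B2–B3, B3–B4, B3–B5, B4–B6, B2–B7

The largest bag has 3 vertices, giving width 2; this decomposition certifies tw(G) ≤ 2. Conversely, {c, g, h} is a clique of size 3, and the vertices of any clique must share a bag in every tree decomposition; so some bag has ≥ 3 vertices and tw(G) ≥ 2. Combining the bounds, tw(G) = 2.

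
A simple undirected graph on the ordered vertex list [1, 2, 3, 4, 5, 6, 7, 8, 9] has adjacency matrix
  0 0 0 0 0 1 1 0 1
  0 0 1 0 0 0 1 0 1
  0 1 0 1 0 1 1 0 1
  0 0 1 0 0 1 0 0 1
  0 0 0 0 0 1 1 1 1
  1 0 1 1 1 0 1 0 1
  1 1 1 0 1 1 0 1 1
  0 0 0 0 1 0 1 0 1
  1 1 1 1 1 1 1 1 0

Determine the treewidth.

3

A width-3 tree decomposition is:
Bags: B1 = {5, 6, 7, 9}  B2 = {3, 6, 7, 9}  B3 = {3, 4, 6, 9}  B4 = {5, 7, 8, 9}  B5 = {1, 6, 7, 9}  B6 = {2, 3, 7, 9}
Tree: B1–B2, B2–B3, B1–B4, B1–B5, B2–B6
Each bag holds 4 vertices, so the decomposition has width 3, which upper-bounds the treewidth. Conversely, {3, 4, 6, 9} is a clique of size 4, and the vertices of any clique must share a bag in every tree decomposition; so some bag has ≥ 4 vertices and tw(G) ≥ 3. Hence tw(G) = 3 exactly.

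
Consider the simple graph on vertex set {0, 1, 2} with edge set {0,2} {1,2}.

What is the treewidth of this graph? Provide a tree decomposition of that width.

Treewidth 1.
Bags: B1 = {1, 2}  B2 = {0, 2}
Tree: B1–B2

The largest bag has 2 vertices, giving width 1; this decomposition certifies tw(G) ≤ 1. Since G has at least one edge (e.g. 1–2), it is not an edgeless graph, so tw(G) ≥ 1. The upper and lower bounds meet at 1, so that is the treewidth.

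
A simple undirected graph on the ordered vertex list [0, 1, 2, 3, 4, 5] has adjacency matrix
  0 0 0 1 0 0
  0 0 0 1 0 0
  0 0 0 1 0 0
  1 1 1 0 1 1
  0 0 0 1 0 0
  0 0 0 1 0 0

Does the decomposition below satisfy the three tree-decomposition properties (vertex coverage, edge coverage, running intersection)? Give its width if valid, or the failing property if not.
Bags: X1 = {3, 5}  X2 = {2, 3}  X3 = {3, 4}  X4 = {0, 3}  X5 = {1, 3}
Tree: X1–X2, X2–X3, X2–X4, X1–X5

Checking the three conditions: (i) the bags cover all of {0, 1, 2, 3, 4, 5}; (ii) for each edge, some bag contains both endpoints; (iii) the bags containing any fixed vertex form a subtree. All hold, so the decomposition is valid with width 2 − 1 = 1.

Yes; width 1.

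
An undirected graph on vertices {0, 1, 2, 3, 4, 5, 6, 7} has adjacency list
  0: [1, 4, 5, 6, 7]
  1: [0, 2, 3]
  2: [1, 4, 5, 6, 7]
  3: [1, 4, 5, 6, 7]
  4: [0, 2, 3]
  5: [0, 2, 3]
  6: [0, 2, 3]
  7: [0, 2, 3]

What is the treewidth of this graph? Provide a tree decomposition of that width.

Treewidth 3.
Bags: B1 = {0, 2, 3, 6}  B2 = {0, 2, 3, 5}  B3 = {0, 2, 3, 7}  B4 = {0, 1, 2, 3}  B5 = {0, 2, 3, 4}
Tree: B1–B2, B2–B3, B3–B4, B4–B5

Every bag has size at most 4, so the width is 4 − 1 = 3 and tw(G) ≤ 3. For the lower bound: the 4 vertex sets {0,6}, {3,5}, {2}, {7} are disjoint, each induces a connected subgraph, and every pair is joined by at least one edge of G. Contracting each set to a single vertex therefore yields K_{4} as a minor, and since treewidth is minor-monotone, tw(G) ≥ tw(K_{4}) = 3. Therefore the treewidth is 3.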